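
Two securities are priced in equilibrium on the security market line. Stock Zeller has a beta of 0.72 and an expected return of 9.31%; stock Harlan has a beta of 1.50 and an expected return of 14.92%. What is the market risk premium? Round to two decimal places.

Both satisfy E(R) = R_f + β·MRP, so the slope of the SML is
MRP = (14.92% − 9.31%) / (1.50 − 0.72) = 5.61% / 0.78 = 7.1923%

7.19%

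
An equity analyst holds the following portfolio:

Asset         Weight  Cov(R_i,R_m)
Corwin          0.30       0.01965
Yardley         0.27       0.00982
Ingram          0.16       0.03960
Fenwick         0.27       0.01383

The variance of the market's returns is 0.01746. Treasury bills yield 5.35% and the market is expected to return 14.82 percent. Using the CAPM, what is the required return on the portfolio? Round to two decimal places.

β_Corwin = 0.01965 / 0.01746 = 1.1254
β_Yardley = 0.00982 / 0.01746 = 0.5624
β_Ingram = 0.03960 / 0.01746 = 2.2680
β_Fenwick = 0.01383 / 0.01746 = 0.7921
β_P = Σ w_i β_i = 0.30×1.1254 + 0.27×0.5624 + 0.16×2.2680 + 0.27×0.7921 = 1.0662
MRP = 14.82% − 5.35% = 9.47%
E(R_P) = R_f + β_P × MRP = 5.35% + 1.0662 × 9.47% = 15.45%

15.45%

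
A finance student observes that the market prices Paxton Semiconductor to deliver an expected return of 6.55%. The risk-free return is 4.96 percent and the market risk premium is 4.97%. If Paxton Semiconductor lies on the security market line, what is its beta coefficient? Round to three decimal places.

β = (E(R) − R_f) / MRP = (6.55% − 4.96%) / 4.97% = 1.59% / 4.97% = 0.320

0.320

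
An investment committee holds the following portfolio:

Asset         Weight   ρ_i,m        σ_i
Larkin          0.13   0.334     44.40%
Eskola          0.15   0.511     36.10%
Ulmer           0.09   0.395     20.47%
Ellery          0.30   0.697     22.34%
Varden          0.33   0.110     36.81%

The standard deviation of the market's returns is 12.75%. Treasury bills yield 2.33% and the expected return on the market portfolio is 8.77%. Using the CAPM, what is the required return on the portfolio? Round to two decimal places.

8.10%

β_Larkin = 0.334 × 44.40% / 12.75% = 1.1631
β_Eskola = 0.511 × 36.10% / 12.75% = 1.4468
β_Ulmer = 0.395 × 20.47% / 12.75% = 0.6342
β_Ellery = 0.697 × 22.34% / 12.75% = 1.2213
β_Varden = 0.110 × 36.81% / 12.75% = 0.3176
β_P = Σ w_i β_i = 0.13×1.1631 + 0.15×1.4468 + 0.09×0.6342 + 0.30×1.2213 + 0.33×0.3176 = 0.8965
MRP = 8.77% − 2.33% = 6.44%
E(R_P) = R_f + β_P × MRP = 2.33% + 0.8965 × 6.44% = 8.10%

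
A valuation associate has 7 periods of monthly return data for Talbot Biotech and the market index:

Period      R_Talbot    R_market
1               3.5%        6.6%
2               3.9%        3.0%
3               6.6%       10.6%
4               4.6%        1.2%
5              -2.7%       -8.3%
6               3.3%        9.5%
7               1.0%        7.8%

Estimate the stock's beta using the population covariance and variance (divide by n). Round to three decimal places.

Mean R_i = (3.5 + 3.9 + 6.6 + 4.6 − 2.7 + 3.3 + 1.0) / 7 = 2.8857%
Mean R_m = (6.6 + 3.0 + 10.6 + 1.2 − 8.3 + 9.5 + 7.8) / 7 = 4.3429%
Σ(R_i − R̄_i)(R_m − R̄_m) = 84.1143  ⇒  Cov = 84.1143 / 7 = 12.0163
Σ(R_m − R̄_m)² = 254.3171  ⇒  Var(R_m) = 254.3171 / 7 = 36.3310
β = Cov / Var(R_m) = 12.0163 / 36.3310 = 0.3307

0.331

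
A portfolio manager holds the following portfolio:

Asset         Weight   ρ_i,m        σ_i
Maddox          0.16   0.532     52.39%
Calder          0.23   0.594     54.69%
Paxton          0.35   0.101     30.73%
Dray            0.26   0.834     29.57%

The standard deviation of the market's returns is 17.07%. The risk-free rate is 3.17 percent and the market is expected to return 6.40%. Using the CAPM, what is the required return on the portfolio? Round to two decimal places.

6.85%

β_Maddox = 0.532 × 52.39% / 17.07% = 1.6328
β_Calder = 0.594 × 54.69% / 17.07% = 1.9031
β_Paxton = 0.101 × 30.73% / 17.07% = 0.1818
β_Dray = 0.834 × 29.57% / 17.07% = 1.4447
β_P = Σ w_i β_i = 0.16×1.6328 + 0.23×1.9031 + 0.35×0.1818 + 0.26×1.4447 = 1.1382
MRP = 6.40% − 3.17% = 3.23%
E(R_P) = R_f + β_P × MRP = 3.17% + 1.1382 × 3.23% = 6.85%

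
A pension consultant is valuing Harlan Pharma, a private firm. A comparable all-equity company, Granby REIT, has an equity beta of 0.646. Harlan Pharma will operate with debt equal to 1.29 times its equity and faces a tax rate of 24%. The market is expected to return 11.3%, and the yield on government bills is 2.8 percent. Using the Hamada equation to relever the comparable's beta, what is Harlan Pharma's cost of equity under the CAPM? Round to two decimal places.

β_L = β_U × [1 + (1 − t)(D/E)] = 0.646 × [1 + (1 − 0.24) × 1.29]
    = 0.646 × [1 + 0.76 × 1.29] = 0.646 × 1.9804 = 1.2793
MRP = 11.3% − 2.8% = 8.50%
E(R) = R_f + β_L × MRP = 2.8% + 1.2793 × 8.5% = 13.67%

13.67%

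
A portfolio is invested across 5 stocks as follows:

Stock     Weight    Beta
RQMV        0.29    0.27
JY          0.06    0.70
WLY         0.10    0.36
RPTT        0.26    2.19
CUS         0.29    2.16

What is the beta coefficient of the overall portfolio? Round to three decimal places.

β_P = Σ w_i β_i = 0.29×0.27 + 0.06×0.70 + 0.10×0.36 + 0.26×2.19 + 0.29×2.16 = 1.3521

1.352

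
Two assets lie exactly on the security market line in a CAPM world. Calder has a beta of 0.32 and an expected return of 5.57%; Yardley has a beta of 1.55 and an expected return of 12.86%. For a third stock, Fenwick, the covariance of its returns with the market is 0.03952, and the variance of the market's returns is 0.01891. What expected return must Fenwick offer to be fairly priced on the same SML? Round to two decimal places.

16.06%

MRP = (12.86% − 5.57%) / (1.55 − 0.32) = 5.9268%
R_f = 5.57% − 0.32 × 5.9268% = 3.6734%
β_Fenwick = Cov / Var(R_m) = 0.03952 / 0.01891 = 2.0899
E(R_Fenwick) = R_f + β × MRP = 3.6734% + 2.0899 × 5.9268% = 16.06%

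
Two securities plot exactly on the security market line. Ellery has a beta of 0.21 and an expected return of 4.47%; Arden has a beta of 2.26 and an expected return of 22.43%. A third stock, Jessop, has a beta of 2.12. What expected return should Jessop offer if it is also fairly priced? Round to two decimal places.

21.20%

MRP (SML slope) = (22.43% − 4.47%) / (2.26 − 0.21) = 17.96% / 2.05 = 8.7610%
R_f (intercept) = 4.47% − 0.21 × 8.7610% = 2.6302%
E(R_Jessop) = R_f + β × MRP = 2.6302% + 2.12 × 8.7610% = 21.20%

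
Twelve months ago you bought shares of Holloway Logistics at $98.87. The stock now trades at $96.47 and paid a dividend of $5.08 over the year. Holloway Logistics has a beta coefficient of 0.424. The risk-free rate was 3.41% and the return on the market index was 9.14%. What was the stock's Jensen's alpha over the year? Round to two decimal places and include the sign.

-3.13%

Realised HPR = (P1 + D1 − P0) / P0 = (96.47 + 5.08 − 98.87) / 98.87 = 2.68 / 98.87 = 2.7106%
MRP = 9.14% − 3.41% = 5.73%
CAPM required = R_f + β·MRP = 3.41% + 0.424 × 5.73% = 5.83952%
α = realised − required = 2.7106% − 5.83952% = -3.13%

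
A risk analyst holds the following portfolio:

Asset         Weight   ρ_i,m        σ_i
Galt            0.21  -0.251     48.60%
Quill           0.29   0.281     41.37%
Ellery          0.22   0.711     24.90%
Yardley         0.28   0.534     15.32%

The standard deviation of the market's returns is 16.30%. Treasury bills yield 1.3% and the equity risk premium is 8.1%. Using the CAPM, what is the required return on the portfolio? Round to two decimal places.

4.78%

β_Galt = -0.251 × 48.60% / 16.30% = -0.7484
β_Quill = 0.281 × 41.37% / 16.30% = 0.7132
β_Ellery = 0.711 × 24.90% / 16.30% = 1.0861
β_Yardley = 0.534 × 15.32% / 16.30% = 0.5019
β_P = Σ w_i β_i = 0.21×-0.7484 + 0.29×0.7132 + 0.22×1.0861 + 0.28×0.5019 = 0.4291
E(R_P) = R_f + β_P × MRP = 1.3% + 0.4291 × 8.1% = 4.78%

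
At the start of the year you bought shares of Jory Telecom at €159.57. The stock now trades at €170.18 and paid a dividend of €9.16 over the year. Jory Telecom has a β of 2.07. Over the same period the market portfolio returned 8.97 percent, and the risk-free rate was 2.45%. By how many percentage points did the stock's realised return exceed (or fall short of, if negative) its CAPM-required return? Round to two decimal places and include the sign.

Realised HPR = (P1 + D1 − P0) / P0 = (170.18 + 9.16 − 159.57) / 159.57 = 19.77 / 159.57 = 12.3895%
MRP = 8.97% − 2.45% = 6.52%
CAPM required = R_f + β·MRP = 2.45% + 2.07 × 6.52% = 15.9464%
α = realised − required = 12.3895% − 15.9464% = -3.56%

-3.56%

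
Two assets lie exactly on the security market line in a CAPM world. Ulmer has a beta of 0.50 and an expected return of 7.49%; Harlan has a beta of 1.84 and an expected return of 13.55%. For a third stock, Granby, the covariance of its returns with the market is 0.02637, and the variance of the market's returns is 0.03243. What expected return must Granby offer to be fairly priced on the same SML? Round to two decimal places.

MRP = (13.55% − 7.49%) / (1.84 − 0.50) = 4.5224%
R_f = 7.49% − 0.50 × 4.5224% = 5.2288%
β_Granby = Cov / Var(R_m) = 0.02637 / 0.03243 = 0.8131
E(R_Granby) = R_f + β × MRP = 5.2288% + 0.8131 × 4.5224% = 8.91%

8.91%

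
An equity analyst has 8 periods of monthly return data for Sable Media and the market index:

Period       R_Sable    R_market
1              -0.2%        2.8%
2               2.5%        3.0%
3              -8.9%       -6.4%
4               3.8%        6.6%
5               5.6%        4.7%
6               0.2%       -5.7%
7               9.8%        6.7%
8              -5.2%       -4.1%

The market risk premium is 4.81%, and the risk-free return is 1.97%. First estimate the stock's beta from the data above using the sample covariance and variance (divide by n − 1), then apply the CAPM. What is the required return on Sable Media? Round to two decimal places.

6.40%

Mean R_i = (-0.2 + 2.5 − 8.9 + 3.8 + 5.6 + 0.2 + 9.8 − 5.2) / 8 = 0.9500%
Mean R_m = (2.8 + 3.0 − 6.4 + 6.6 + 4.7 − 5.7 + 6.7 − 4.1) / 8 = 0.9500%
Σ(R_i − R̄_i)(R_m − R̄_m) = 193.9200  ⇒  Cov = 193.9200 / 7 = 27.7029
Σ(R_m − R̄_m)² = 210.4200  ⇒  Var(R_m) = 210.4200 / 7 = 30.0600
β = Cov / Var(R_m) = 27.7029 / 30.0600 = 0.9216
E(R) = R_f + β × MRP = 1.97% + 0.9216 × 4.81% = 6.40%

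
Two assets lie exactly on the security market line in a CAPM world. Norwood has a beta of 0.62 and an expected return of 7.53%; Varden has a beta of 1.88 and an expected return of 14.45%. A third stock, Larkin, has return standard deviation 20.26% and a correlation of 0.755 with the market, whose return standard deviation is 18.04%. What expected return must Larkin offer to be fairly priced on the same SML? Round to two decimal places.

MRP = (14.45% − 7.53%) / (1.88 − 0.62) = 5.4921%
R_f = 7.53% − 0.62 × 5.4921% = 4.1249%
β_Larkin = ρ·σ_i/σ_m = 0.755 × 20.26 / 18.04 = 0.8479
E(R_Larkin) = R_f + β × MRP = 4.1249% + 0.8479 × 5.4921% = 8.78%

8.78%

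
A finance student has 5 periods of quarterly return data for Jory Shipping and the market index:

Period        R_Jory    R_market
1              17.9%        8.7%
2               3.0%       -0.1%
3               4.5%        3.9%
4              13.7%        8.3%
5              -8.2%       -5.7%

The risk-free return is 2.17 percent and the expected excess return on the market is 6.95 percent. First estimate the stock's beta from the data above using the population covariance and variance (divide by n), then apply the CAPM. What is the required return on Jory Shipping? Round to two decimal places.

Mean R_i = (17.9 + 3.0 + 4.5 + 13.7 − 8.2) / 5 = 6.1800%
Mean R_m = (8.7 − 0.1 + 3.9 + 8.3 − 5.7) / 5 = 3.0200%
Σ(R_i − R̄_i)(R_m − R̄_m) = 240.1120  ⇒  Cov = 240.1120 / 5 = 48.0224
Σ(R_m − R̄_m)² = 146.6880  ⇒  Var(R_m) = 146.6880 / 5 = 29.3376
β = Cov / Var(R_m) = 48.0224 / 29.3376 = 1.6369
E(R) = R_f + β × MRP = 2.17% + 1.6369 × 6.95% = 13.55%

13.55%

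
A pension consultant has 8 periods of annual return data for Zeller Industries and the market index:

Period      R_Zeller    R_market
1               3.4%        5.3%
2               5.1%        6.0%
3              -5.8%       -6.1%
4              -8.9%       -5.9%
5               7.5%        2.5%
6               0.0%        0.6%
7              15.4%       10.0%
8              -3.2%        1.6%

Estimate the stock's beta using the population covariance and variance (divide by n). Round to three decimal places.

Mean R_i = (3.4 + 5.1 − 5.8 − 8.9 + 7.5 + 0.0 + 15.4 − 3.2) / 8 = 1.6875%
Mean R_m = (5.3 + 6.0 − 6.1 − 5.9 + 2.5 + 0.6 + 10.0 + 1.6) / 8 = 1.7500%
Σ(R_i − R̄_i)(R_m − R̄_m) = 280.5150  ⇒  Cov = 280.5150 / 8 = 35.0644
Σ(R_m − R̄_m)² = 220.7800  ⇒  Var(R_m) = 220.7800 / 8 = 27.5975
β = Cov / Var(R_m) = 35.0644 / 27.5975 = 1.2706

1.271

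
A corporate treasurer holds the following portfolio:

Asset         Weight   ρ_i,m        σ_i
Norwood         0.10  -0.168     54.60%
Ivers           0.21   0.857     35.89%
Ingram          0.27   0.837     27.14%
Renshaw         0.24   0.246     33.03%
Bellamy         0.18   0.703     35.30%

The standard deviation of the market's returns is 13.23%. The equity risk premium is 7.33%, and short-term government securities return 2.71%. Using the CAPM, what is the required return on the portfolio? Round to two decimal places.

β_Norwood = -0.168 × 54.60% / 13.23% = -0.6933
β_Ivers = 0.857 × 35.89% / 13.23% = 2.3248
β_Ingram = 0.837 × 27.14% / 13.23% = 1.7170
β_Renshaw = 0.246 × 33.03% / 13.23% = 0.6142
β_Bellamy = 0.703 × 35.30% / 13.23% = 1.8757
β_P = Σ w_i β_i = 0.10×-0.6933 + 0.21×2.3248 + 0.27×1.7170 + 0.24×0.6142 + 0.18×1.8757 = 1.3675
E(R_P) = R_f + β_P × MRP = 2.71% + 1.3675 × 7.33% = 12.73%

12.73%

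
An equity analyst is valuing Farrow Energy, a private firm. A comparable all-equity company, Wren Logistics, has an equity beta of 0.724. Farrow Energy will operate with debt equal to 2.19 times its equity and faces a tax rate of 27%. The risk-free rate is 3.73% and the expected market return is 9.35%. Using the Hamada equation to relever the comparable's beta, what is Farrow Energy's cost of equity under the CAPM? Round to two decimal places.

14.30%

β_L = β_U × [1 + (1 − t)(D/E)] = 0.724 × [1 + (1 − 0.27) × 2.19]
    = 0.724 × [1 + 0.73 × 2.19] = 0.724 × 2.5987 = 1.8815
MRP = 9.35% − 3.73% = 5.62%
E(R) = R_f + β_L × MRP = 3.73% + 1.8815 × 5.62% = 14.30%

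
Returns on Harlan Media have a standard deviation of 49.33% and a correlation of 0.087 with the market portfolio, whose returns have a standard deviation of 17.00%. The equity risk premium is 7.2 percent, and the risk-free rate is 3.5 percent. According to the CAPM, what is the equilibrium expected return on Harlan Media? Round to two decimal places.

β = ρ × σ_i / σ_m = 0.087 × 49.33% / 17.00% = 0.2525
E(R) = 3.5% + 0.2525 × 7.2% = 5.32%

5.32%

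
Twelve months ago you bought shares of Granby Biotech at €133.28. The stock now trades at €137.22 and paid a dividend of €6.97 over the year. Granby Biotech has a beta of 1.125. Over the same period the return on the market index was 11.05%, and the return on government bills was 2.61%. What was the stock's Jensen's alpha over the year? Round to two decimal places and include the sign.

Realised HPR = (P1 + D1 − P0) / P0 = (137.22 + 6.97 − 133.28) / 133.28 = 10.91 / 133.28 = 8.1858%
MRP = 11.05% − 2.61% = 8.44%
CAPM required = R_f + β·MRP = 2.61% + 1.125 × 8.44% = 12.10500%
α = realised − required = 8.1858% − 12.10500% = -3.92%

-3.92%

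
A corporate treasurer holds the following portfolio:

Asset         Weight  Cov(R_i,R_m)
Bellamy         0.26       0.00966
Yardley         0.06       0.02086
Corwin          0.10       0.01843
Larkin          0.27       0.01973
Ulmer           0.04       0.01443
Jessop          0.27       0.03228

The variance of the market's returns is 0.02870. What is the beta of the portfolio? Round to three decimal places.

β_Bellamy = 0.00966 / 0.02870 = 0.3366
β_Yardley = 0.02086 / 0.02870 = 0.7268
β_Corwin = 0.01843 / 0.02870 = 0.6422
β_Larkin = 0.01973 / 0.02870 = 0.6875
β_Ulmer = 0.01443 / 0.02870 = 0.5028
β_Jessop = 0.03228 / 0.02870 = 1.1247
β_P = Σ w_i β_i = 0.26×0.3366 + 0.06×0.7268 + 0.10×0.6422 + 0.27×0.6875 + 0.04×0.5028 + 0.27×1.1247 = 0.7048

0.705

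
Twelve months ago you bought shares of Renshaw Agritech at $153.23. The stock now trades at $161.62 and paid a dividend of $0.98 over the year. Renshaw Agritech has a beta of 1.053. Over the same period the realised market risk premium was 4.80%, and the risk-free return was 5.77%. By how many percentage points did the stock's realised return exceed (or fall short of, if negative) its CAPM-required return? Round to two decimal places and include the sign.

Realised HPR = (P1 + D1 − P0) / P0 = (161.62 + 0.98 − 153.23) / 153.23 = 9.37 / 153.23 = 6.1150%
CAPM required = R_f + β·MRP = 5.77% + 1.053 × 4.80% = 10.82440%
α = realised − required = 6.1150% − 10.82440% = -4.71%

-4.71%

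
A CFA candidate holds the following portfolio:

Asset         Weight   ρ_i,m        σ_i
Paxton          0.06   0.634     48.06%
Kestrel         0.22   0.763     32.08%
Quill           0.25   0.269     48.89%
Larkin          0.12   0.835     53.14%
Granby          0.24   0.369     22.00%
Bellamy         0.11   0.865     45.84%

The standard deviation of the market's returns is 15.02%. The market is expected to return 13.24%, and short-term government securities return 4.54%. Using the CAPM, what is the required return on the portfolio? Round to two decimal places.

β_Paxton = 0.634 × 48.06% / 15.02% = 2.0286
β_Kestrel = 0.763 × 32.08% / 15.02% = 1.6296
β_Quill = 0.269 × 48.89% / 15.02% = 0.8756
β_Larkin = 0.835 × 53.14% / 15.02% = 2.9542
β_Granby = 0.369 × 22.00% / 15.02% = 0.5405
β_Bellamy = 0.865 × 45.84% / 15.02% = 2.6399
β_P = Σ w_i β_i = 0.06×2.0286 + 0.22×1.6296 + 0.25×0.8756 + 0.12×2.9542 + 0.24×0.5405 + 0.11×2.6399 = 1.4737
MRP = 13.24% − 4.54% = 8.70%
E(R_P) = R_f + β_P × MRP = 4.54% + 1.4737 × 8.70% = 17.36%

17.36%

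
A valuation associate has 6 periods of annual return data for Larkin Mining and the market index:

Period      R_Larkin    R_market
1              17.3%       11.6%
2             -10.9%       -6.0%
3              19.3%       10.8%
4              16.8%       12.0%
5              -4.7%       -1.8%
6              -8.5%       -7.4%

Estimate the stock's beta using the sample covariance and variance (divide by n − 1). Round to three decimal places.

1.528

Mean R_i = (17.3 − 10.9 + 19.3 + 16.8 − 4.7 − 8.5) / 6 = 4.8833%
Mean R_m = (11.6 − 6.0 + 10.8 + 12.0 − 1.8 − 7.4) / 6 = 3.2000%
Σ(R_i − R̄_i)(R_m − R̄_m) = 653.7200  ⇒  Cov = 653.7200 / 5 = 130.7440
Σ(R_m − R̄_m)² = 427.7600  ⇒  Var(R_m) = 427.7600 / 5 = 85.5520
β = Cov / Var(R_m) = 130.7440 / 85.5520 = 1.5282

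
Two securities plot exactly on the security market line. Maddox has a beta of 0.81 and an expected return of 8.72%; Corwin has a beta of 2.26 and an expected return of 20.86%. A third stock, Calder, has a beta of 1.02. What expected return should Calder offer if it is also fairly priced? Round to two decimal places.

10.48%

MRP (SML slope) = (20.86% − 8.72%) / (2.26 − 0.81) = 12.14% / 1.45 = 8.3724%
R_f (intercept) = 8.72% − 0.81 × 8.3724% = 1.9384%
E(R_Calder) = R_f + β × MRP = 1.9384% + 1.02 × 8.3724% = 10.48%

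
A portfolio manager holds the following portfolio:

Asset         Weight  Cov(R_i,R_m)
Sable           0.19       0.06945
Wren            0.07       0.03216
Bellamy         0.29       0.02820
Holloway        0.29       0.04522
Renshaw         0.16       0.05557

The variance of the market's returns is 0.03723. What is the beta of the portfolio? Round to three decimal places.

1.226

β_Sable = 0.06945 / 0.03723 = 1.8654
β_Wren = 0.03216 / 0.03723 = 0.8638
β_Bellamy = 0.02820 / 0.03723 = 0.7575
β_Holloway = 0.04522 / 0.03723 = 1.2146
β_Renshaw = 0.05557 / 0.03723 = 1.4926
β_P = Σ w_i β_i = 0.19×1.8654 + 0.07×0.8638 + 0.29×0.7575 + 0.29×1.2146 + 0.16×1.4926 = 1.2256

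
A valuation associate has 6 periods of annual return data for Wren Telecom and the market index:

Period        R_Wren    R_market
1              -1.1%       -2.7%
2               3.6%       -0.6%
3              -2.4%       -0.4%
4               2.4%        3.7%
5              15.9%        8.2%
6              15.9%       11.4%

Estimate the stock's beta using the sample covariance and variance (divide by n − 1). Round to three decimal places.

1.359

Mean R_i = (-1.1 + 3.6 − 2.4 + 2.4 + 15.9 + 15.9) / 6 = 5.7167%
Mean R_m = (-2.7 − 0.6 − 0.4 + 3.7 + 8.2 + 11.4) / 6 = 3.2667%
Σ(R_i − R̄_i)(R_m − R̄_m) = 210.2433  ⇒  Cov = 210.2433 / 5 = 42.0487
Σ(R_m − R̄_m)² = 154.6733  ⇒  Var(R_m) = 154.6733 / 5 = 30.9347
β = Cov / Var(R_m) = 42.0487 / 30.9347 = 1.3593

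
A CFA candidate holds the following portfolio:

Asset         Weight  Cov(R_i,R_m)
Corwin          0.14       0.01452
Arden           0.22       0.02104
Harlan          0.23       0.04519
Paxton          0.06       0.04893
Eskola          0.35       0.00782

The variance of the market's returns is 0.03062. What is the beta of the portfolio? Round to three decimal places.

0.742

β_Corwin = 0.01452 / 0.03062 = 0.4742
β_Arden = 0.02104 / 0.03062 = 0.6871
β_Harlan = 0.04519 / 0.03062 = 1.4758
β_Paxton = 0.04893 / 0.03062 = 1.5980
β_Eskola = 0.00782 / 0.03062 = 0.2554
β_P = Σ w_i β_i = 0.14×0.4742 + 0.22×0.6871 + 0.23×1.4758 + 0.06×1.5980 + 0.35×0.2554 = 0.7423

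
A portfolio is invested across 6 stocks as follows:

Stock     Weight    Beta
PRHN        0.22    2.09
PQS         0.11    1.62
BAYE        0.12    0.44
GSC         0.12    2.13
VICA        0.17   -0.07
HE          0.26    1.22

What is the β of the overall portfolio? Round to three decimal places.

β_P = Σ w_i β_i = 0.22×2.09 + 0.11×1.62 + 0.12×0.44 + 0.12×2.13 + 0.17×-0.07 + 0.26×1.22 = 1.2517

1.252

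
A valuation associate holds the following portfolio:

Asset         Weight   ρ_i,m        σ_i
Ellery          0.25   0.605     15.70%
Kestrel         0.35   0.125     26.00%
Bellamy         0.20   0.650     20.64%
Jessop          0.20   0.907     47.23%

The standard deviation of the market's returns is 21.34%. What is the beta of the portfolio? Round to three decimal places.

β_Ellery = 0.605 × 15.70% / 21.34% = 0.4451
β_Kestrel = 0.125 × 26.00% / 21.34% = 0.1523
β_Bellamy = 0.650 × 20.64% / 21.34% = 0.6287
β_Jessop = 0.907 × 47.23% / 21.34% = 2.0074
β_P = Σ w_i β_i = 0.25×0.4451 + 0.35×0.1523 + 0.20×0.6287 + 0.20×2.0074 = 0.6918

0.692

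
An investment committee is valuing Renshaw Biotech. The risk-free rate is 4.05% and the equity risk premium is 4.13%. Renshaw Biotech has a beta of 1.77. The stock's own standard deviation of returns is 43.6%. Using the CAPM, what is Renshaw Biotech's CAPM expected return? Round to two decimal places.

11.36%

E(R) = R_f + β × MRP = 4.05% + 1.77 × 4.13% = 11.36%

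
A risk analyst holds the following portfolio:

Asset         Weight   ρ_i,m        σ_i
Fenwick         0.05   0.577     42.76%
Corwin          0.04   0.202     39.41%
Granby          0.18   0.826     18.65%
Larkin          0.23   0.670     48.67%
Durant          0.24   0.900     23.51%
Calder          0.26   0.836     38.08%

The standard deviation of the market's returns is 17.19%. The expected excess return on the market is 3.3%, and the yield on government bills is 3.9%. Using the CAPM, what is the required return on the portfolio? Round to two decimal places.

8.73%

β_Fenwick = 0.577 × 42.76% / 17.19% = 1.4353
β_Corwin = 0.202 × 39.41% / 17.19% = 0.4631
β_Granby = 0.826 × 18.65% / 17.19% = 0.8962
β_Larkin = 0.670 × 48.67% / 17.19% = 1.8970
β_Durant = 0.900 × 23.51% / 17.19% = 1.2309
β_Calder = 0.836 × 38.08% / 17.19% = 1.8519
β_P = Σ w_i β_i = 0.05×1.4353 + 0.04×0.4631 + 0.18×0.8962 + 0.23×1.8970 + 0.24×1.2309 + 0.26×1.8519 = 1.4648
E(R_P) = R_f + β_P × MRP = 3.9% + 1.4648 × 3.3% = 8.73%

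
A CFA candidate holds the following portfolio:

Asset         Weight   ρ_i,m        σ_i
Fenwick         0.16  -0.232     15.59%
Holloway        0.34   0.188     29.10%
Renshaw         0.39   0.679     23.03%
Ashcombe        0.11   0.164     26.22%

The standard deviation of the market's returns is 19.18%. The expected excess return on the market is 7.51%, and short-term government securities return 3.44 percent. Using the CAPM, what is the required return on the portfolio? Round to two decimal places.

6.51%

β_Fenwick = -0.232 × 15.59% / 19.18% = -0.1886
β_Holloway = 0.188 × 29.10% / 19.18% = 0.2852
β_Renshaw = 0.679 × 23.03% / 19.18% = 0.8153
β_Ashcombe = 0.164 × 26.22% / 19.18% = 0.2242
β_P = Σ w_i β_i = 0.16×-0.1886 + 0.34×0.2852 + 0.39×0.8153 + 0.11×0.2242 = 0.4094
E(R_P) = R_f + β_P × MRP = 3.44% + 0.4094 × 7.51% = 6.51%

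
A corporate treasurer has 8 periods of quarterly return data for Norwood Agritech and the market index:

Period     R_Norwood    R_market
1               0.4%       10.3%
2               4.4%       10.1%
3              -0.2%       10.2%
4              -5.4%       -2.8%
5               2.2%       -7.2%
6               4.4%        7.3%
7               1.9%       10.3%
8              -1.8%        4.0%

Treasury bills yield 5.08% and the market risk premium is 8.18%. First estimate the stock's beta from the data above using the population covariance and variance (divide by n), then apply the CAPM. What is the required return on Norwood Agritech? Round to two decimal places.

Mean R_i = (0.4 + 4.4 − 0.2 − 5.4 + 2.2 + 4.4 + 1.9 − 1.8) / 8 = 0.7375%
Mean R_m = (10.3 + 10.1 + 10.2 − 2.8 − 7.2 + 7.3 + 10.3 + 4.0) / 8 = 5.2750%
Σ(R_i − R̄_i)(R_m − R̄_m) = 59.1675  ⇒  Cov = 59.1675 / 8 = 7.3959
Σ(R_m − R̄_m)² = 324.5950  ⇒  Var(R_m) = 324.5950 / 8 = 40.5744
β = Cov / Var(R_m) = 7.3959 / 40.5744 = 0.1823
E(R) = R_f + β × MRP = 5.08% + 0.1823 × 8.18% = 6.57%

6.57%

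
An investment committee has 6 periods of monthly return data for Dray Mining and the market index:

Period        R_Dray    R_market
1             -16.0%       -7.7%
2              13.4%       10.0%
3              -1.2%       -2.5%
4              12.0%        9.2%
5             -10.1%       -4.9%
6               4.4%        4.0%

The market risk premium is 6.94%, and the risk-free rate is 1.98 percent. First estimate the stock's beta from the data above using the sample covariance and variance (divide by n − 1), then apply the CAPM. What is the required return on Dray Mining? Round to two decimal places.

12.77%

Mean R_i = (-16.0 + 13.4 − 1.2 + 12.0 − 10.1 + 4.4) / 6 = 0.4167%
Mean R_m = (-7.7 + 10.0 − 2.5 + 9.2 − 4.9 + 4.0) / 6 = 1.3500%
Σ(R_i − R̄_i)(R_m − R̄_m) = 434.3150  ⇒  Cov = 434.3150 / 5 = 86.8630
Σ(R_m − R̄_m)² = 279.2550  ⇒  Var(R_m) = 279.2550 / 5 = 55.8510
β = Cov / Var(R_m) = 86.8630 / 55.8510 = 1.5553
E(R) = R_f + β × MRP = 1.98% + 1.5553 × 6.94% = 12.77%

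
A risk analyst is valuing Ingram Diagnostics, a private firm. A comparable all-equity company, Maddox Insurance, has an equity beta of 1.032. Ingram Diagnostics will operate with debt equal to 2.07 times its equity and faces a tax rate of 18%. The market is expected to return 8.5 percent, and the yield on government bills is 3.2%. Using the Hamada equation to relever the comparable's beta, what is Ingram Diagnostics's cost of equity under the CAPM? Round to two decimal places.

β_L = β_U × [1 + (1 − t)(D/E)] = 1.032 × [1 + (1 − 0.18) × 2.07]
    = 1.032 × [1 + 0.82 × 2.07] = 1.032 × 2.6974 = 2.7837
MRP = 8.5% − 3.2% = 5.30%
E(R) = R_f + β_L × MRP = 3.2% + 2.7837 × 5.3% = 17.95%

17.95%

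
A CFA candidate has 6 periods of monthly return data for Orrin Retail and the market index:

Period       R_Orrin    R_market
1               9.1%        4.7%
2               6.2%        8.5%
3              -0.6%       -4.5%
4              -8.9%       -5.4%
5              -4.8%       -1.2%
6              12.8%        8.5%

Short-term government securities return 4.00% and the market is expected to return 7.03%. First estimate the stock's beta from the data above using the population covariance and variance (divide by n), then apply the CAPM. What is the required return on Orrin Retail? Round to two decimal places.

7.60%

Mean R_i = (9.1 + 6.2 − 0.6 − 8.9 − 4.8 + 12.8) / 6 = 2.3000%
Mean R_m = (4.7 + 8.5 − 4.5 − 5.4 − 1.2 + 8.5) / 6 = 1.7667%
Σ(R_i − R̄_i)(R_m − R̄_m) = 236.4100  ⇒  Cov = 236.4100 / 6 = 39.4017
Σ(R_m − R̄_m)² = 198.7133  ⇒  Var(R_m) = 198.7133 / 6 = 33.1189
β = Cov / Var(R_m) = 39.4017 / 33.1189 = 1.1897
MRP = 7.03% − 4.00% = 3.03%
E(R) = R_f + β × MRP = 4.00% + 1.1897 × 3.03% = 7.60%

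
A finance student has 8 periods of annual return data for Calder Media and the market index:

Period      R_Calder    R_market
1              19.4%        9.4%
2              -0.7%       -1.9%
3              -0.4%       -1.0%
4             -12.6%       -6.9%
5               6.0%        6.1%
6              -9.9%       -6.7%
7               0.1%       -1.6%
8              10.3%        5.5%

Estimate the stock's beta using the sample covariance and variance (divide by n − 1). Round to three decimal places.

Mean R_i = (19.4 − 0.7 − 0.4 − 12.6 + 6.0 − 9.9 + 0.1 + 10.3) / 8 = 1.5250%
Mean R_m = (9.4 − 1.9 − 1.0 − 6.9 + 6.1 − 6.7 − 1.6 + 5.5) / 8 = 0.3625%
Σ(R_i − R̄_i)(R_m − R̄_m) = 426.0275  ⇒  Cov = 426.0275 / 7 = 60.8611
Σ(R_m − R̄_m)² = 254.4388  ⇒  Var(R_m) = 254.4388 / 7 = 36.3484
β = Cov / Var(R_m) = 60.8611 / 36.3484 = 1.6744

1.674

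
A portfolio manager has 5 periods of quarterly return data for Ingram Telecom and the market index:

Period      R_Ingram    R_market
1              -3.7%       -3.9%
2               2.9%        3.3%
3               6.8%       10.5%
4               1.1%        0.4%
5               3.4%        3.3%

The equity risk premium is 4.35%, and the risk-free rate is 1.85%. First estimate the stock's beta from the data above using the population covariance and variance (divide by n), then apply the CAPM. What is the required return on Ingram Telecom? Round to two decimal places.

Mean R_i = (-3.7 + 2.9 + 6.8 + 1.1 + 3.4) / 5 = 2.1000%
Mean R_m = (-3.9 + 3.3 + 10.5 + 0.4 + 3.3) / 5 = 2.7200%
Σ(R_i − R̄_i)(R_m − R̄_m) = 78.5000  ⇒  Cov = 78.5000 / 5 = 15.7000
Σ(R_m − R̄_m)² = 110.4080  ⇒  Var(R_m) = 110.4080 / 5 = 22.0816
β = Cov / Var(R_m) = 15.7000 / 22.0816 = 0.7110
E(R) = R_f + β × MRP = 1.85% + 0.7110 × 4.35% = 4.94%

4.94%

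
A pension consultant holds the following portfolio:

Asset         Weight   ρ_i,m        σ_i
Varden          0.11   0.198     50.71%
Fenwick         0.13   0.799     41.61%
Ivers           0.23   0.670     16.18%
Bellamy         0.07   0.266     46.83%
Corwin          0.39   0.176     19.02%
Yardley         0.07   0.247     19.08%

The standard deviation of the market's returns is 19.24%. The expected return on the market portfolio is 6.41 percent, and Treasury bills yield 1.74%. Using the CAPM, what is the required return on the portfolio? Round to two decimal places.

β_Varden = 0.198 × 50.71% / 19.24% = 0.5219
β_Fenwick = 0.799 × 41.61% / 19.24% = 1.7280
β_Ivers = 0.670 × 16.18% / 19.24% = 0.5634
β_Bellamy = 0.266 × 46.83% / 19.24% = 0.6474
β_Corwin = 0.176 × 19.02% / 19.24% = 0.1740
β_Yardley = 0.247 × 19.08% / 19.24% = 0.2449
β_P = Σ w_i β_i = 0.11×0.5219 + 0.13×1.7280 + 0.23×0.5634 + 0.07×0.6474 + 0.39×0.1740 + 0.07×0.2449 = 0.5420
MRP = 6.41% − 1.74% = 4.67%
E(R_P) = R_f + β_P × MRP = 1.74% + 0.5420 × 4.67% = 4.27%

4.27%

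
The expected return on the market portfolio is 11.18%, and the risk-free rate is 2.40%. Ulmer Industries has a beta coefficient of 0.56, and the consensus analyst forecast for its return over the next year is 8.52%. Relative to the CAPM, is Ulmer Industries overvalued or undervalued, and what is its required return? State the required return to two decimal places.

MRP = 11.18% − 2.40% = 8.78%
Required return = R_f + β·MRP = 2.40% + 0.56 × 8.78% = 7.32%
Forecast 8.52% > required 7.32% → the stock plots above the SML → undervalued.

Undervalued; required return 7.32%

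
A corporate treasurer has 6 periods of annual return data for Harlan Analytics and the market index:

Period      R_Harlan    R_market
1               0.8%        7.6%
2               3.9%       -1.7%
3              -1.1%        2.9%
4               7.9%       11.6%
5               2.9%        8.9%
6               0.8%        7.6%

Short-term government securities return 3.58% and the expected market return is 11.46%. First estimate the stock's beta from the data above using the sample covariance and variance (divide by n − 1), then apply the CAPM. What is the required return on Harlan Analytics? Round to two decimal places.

Mean R_i = (0.8 + 3.9 − 1.1 + 7.9 + 2.9 + 0.8) / 6 = 2.5333%
Mean R_m = (7.6 − 1.7 + 2.9 + 11.6 + 8.9 + 7.6) / 6 = 6.1500%
Σ(R_i − R̄_i)(R_m − R̄_m) = 26.3100  ⇒  Cov = 26.3100 / 5 = 5.2620
Σ(R_m − R̄_m)² = 113.6550  ⇒  Var(R_m) = 113.6550 / 5 = 22.7310
β = Cov / Var(R_m) = 5.2620 / 22.7310 = 0.2315
MRP = 11.46% − 3.58% = 7.88%
E(R) = R_f + β × MRP = 3.58% + 0.2315 × 7.88% = 5.40%

5.40%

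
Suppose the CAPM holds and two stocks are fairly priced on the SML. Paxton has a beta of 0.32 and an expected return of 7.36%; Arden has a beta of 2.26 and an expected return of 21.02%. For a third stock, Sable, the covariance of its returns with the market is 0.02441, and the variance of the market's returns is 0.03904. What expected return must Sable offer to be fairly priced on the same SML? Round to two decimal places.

9.51%

MRP = (21.02% − 7.36%) / (2.26 − 0.32) = 7.0412%
R_f = 7.36% − 0.32 × 7.0412% = 5.1068%
β_Sable = Cov / Var(R_m) = 0.02441 / 0.03904 = 0.6253
E(R_Sable) = R_f + β × MRP = 5.1068% + 0.6253 × 7.0412% = 9.51%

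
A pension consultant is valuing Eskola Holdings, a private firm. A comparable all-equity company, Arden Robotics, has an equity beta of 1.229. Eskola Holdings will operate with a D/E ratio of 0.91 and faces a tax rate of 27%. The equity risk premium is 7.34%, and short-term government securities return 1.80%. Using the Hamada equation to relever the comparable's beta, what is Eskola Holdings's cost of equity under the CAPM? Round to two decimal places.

16.81%

β_L = β_U × [1 + (1 − t)(D/E)] = 1.229 × [1 + (1 − 0.27) × 0.91]
    = 1.229 × [1 + 0.73 × 0.91] = 1.229 × 1.6643 = 2.0454
E(R) = R_f + β_L × MRP = 1.80% + 2.0454 × 7.34% = 16.81%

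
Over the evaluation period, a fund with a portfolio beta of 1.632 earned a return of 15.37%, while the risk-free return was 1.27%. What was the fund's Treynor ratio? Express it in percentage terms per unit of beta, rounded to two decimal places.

8.64%

Treynor = (R_P − R_f) / β_P = (15.37% − 1.27%) / 1.6320 = 14.10% / 1.6320 = 8.64%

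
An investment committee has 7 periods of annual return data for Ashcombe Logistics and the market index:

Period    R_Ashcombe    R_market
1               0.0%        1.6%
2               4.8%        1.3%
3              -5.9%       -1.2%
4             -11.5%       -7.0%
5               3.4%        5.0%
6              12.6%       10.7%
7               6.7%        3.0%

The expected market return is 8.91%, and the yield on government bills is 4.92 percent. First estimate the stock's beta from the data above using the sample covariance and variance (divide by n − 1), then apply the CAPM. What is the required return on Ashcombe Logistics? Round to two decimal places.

10.46%

Mean R_i = (0.0 + 4.8 − 5.9 − 11.5 + 3.4 + 12.6 + 6.7) / 7 = 1.4429%
Mean R_m = (1.6 + 1.3 − 1.2 − 7.0 + 5.0 + 10.7 + 3.0) / 7 = 1.9143%
Σ(R_i − R̄_i)(R_m − R̄_m) = 246.4057  ⇒  Cov = 246.4057 / 6 = 41.0676
Σ(R_m − R̄_m)² = 177.5286  ⇒  Var(R_m) = 177.5286 / 6 = 29.5881
β = Cov / Var(R_m) = 41.0676 / 29.5881 = 1.3880
MRP = 8.91% − 4.92% = 3.99%
E(R) = R_f + β × MRP = 4.92% + 1.3880 × 3.99% = 10.46%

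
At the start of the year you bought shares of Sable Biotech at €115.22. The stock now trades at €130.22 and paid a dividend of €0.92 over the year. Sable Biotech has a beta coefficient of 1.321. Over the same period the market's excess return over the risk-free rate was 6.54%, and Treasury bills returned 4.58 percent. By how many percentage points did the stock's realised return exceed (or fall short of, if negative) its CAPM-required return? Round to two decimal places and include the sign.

+0.60%

Realised HPR = (P1 + D1 − P0) / P0 = (130.22 + 0.92 − 115.22) / 115.22 = 15.92 / 115.22 = 13.8170%
CAPM required = R_f + β·MRP = 4.58% + 1.321 × 6.54% = 13.21934%
α = realised − required = 13.8170% − 13.21934% = +0.60%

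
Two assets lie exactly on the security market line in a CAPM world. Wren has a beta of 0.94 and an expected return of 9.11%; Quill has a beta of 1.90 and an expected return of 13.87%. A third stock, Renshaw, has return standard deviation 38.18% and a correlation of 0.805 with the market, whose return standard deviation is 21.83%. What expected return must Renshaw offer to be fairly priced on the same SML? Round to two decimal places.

11.43%

MRP = (13.87% − 9.11%) / (1.90 − 0.94) = 4.9583%
R_f = 9.11% − 0.94 × 4.9583% = 4.4492%
β_Renshaw = ρ·σ_i/σ_m = 0.805 × 38.18 / 21.83 = 1.4079
E(R_Renshaw) = R_f + β × MRP = 4.4492% + 1.4079 × 4.9583% = 11.43%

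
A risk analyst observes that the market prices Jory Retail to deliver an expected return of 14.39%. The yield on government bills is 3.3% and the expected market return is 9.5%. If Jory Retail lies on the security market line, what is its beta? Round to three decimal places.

1.789

MRP = 9.5% − 3.3% = 6.20%
β = (E(R) − R_f) / MRP = (14.39% − 3.3%) / 6.2% = 11.09% / 6.2% = 1.789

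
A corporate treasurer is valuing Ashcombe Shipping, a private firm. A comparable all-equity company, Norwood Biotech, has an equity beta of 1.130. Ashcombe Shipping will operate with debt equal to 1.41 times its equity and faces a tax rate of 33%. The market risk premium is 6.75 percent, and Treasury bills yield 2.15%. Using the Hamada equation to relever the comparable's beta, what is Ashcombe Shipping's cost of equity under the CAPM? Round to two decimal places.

β_L = β_U × [1 + (1 − t)(D/E)] = 1.130 × [1 + (1 − 0.33) × 1.41]
    = 1.130 × [1 + 0.67 × 1.41] = 1.130 × 1.9447 = 2.1975
E(R) = R_f + β_L × MRP = 2.15% + 2.1975 × 6.75% = 16.98%

16.98%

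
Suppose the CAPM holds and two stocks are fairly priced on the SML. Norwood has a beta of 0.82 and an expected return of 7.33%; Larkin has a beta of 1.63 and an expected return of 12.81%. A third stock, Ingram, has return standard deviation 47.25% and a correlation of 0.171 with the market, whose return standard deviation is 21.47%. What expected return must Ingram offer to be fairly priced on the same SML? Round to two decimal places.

MRP = (12.81% − 7.33%) / (1.63 − 0.82) = 6.7654%
R_f = 7.33% − 0.82 × 6.7654% = 1.7824%
β_Ingram = ρ·σ_i/σ_m = 0.171 × 47.25 / 21.47 = 0.3763
E(R_Ingram) = R_f + β × MRP = 1.7824% + 0.3763 × 6.7654% = 4.33%

4.33%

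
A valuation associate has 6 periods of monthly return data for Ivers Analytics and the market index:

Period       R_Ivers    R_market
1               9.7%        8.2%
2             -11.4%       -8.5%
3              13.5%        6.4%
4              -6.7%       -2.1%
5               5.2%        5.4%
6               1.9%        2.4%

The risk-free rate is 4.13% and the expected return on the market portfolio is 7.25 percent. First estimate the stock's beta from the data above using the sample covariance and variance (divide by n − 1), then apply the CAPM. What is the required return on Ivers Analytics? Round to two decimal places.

8.66%

Mean R_i = (9.7 − 11.4 + 13.5 − 6.7 + 5.2 + 1.9) / 6 = 2.0333%
Mean R_m = (8.2 − 8.5 + 6.4 − 2.1 + 5.4 + 2.4) / 6 = 1.9667%
Σ(R_i − R̄_i)(R_m − R̄_m) = 285.5567  ⇒  Cov = 285.5567 / 5 = 57.1113
Σ(R_m − R̄_m)² = 196.5733  ⇒  Var(R_m) = 196.5733 / 5 = 39.3147
β = Cov / Var(R_m) = 57.1113 / 39.3147 = 1.4527
MRP = 7.25% − 4.13% = 3.12%
E(R) = R_f + β × MRP = 4.13% + 1.4527 × 3.12% = 8.66%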